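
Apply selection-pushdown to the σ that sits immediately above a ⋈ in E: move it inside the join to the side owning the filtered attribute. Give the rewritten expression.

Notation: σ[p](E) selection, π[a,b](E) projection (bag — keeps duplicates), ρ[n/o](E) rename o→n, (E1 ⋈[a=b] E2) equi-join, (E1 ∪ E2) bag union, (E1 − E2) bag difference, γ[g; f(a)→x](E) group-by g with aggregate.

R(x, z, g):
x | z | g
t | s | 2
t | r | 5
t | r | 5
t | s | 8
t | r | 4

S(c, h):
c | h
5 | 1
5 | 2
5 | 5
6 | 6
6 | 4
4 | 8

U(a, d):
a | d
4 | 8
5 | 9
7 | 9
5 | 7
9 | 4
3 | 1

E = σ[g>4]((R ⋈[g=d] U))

σ filters on g, owned by the left side.
E' = (σ[g>4](R) ⋈[g=d] U)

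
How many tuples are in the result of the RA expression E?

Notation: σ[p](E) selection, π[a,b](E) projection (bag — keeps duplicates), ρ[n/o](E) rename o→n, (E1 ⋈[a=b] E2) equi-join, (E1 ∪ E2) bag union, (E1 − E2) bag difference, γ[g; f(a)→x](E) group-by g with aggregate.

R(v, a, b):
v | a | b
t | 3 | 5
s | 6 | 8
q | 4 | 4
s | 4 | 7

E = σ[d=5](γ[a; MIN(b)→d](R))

Stepwise |·|:
  R → 4
  γ[a; MIN(b)→d](R) → 3
  σ[d=5](γ[a; MIN(b)→d](R)) → 1

|E| = 1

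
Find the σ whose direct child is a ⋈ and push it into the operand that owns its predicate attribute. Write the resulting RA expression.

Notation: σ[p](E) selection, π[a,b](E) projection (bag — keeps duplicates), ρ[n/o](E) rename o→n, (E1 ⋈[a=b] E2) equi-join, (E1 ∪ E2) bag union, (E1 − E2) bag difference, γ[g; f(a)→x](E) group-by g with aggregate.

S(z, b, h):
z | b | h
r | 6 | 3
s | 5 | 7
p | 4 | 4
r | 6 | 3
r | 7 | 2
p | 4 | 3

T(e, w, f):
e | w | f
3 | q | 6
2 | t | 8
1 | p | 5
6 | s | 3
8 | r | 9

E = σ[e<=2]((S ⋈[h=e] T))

σ filters on e, owned by the right side.
E' = (S ⋈[h=e] σ[e<=2](T))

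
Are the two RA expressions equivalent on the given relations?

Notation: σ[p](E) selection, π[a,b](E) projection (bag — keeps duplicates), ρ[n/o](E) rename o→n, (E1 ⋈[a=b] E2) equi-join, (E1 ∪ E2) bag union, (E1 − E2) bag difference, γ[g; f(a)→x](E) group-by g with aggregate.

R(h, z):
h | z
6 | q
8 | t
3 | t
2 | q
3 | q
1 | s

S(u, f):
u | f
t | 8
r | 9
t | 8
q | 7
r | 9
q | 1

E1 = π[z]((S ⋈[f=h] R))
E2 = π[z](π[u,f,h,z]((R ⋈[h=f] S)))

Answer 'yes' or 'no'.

E1 per-node cardinality:
  S → 6
  R → 6
  (S ⋈[f=h] R) → 3
  π[z]((S ⋈[f=h] R)) → 3
E2 per-node cardinality:
  R → 6
  S → 6
  (R ⋈[h=f] S) → 3
  π[u,f,h,z]((R ⋈[h=f] S)) → 3
  π[z](π[u,f,h,z]((R ⋈[h=f] S))) → 3

E1 and E2 produce the same multiset:
z
s
t
t

yes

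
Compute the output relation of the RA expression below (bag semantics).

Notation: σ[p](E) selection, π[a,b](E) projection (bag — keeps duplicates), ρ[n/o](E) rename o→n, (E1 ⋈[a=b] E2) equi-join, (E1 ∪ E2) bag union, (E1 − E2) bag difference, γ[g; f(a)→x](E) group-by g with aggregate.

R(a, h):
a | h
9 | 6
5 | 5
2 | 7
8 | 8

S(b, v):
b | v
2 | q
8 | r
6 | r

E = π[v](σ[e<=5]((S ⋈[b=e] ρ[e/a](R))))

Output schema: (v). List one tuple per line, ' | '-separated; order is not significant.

Row counts bottom-up:
  S → 3
  R → 4
  ρ[e/a](R) → 4
  (S ⋈[b=e] ρ[e/a](R)) → 2
  σ[e<=5]((S ⋈[b=e] ρ[e/a](R))) → 1
  π[v](σ[e<=5]((S ⋈[b=e] ρ[e/a](R)))) → 1

== RESULT ==
v
q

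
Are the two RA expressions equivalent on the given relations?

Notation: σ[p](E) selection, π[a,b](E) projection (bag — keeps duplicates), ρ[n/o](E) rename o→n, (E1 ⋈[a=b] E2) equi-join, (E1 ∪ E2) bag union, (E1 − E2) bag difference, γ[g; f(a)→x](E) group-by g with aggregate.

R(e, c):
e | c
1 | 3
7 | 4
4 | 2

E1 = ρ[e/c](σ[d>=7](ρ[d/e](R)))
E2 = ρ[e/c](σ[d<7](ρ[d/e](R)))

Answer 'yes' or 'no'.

E1 subexpression sizes:
  R → 3
  ρ[d/e](R) → 3
  σ[d>=7](ρ[d/e](R)) → 1
  ρ[e/c](σ[d>=7](ρ[d/e](R))) → 1
E2 subexpression sizes:
  R → 3
  ρ[d/e](R) → 3
  σ[d<7](ρ[d/e](R)) → 2
  ρ[e/c](σ[d<7](ρ[d/e](R))) → 2

E1 result:
d | e
7 | 4
E2 result:
d | e
1 | 3
4 | 2
Witness: (7, 4) appears 1× in E1 but 0× in E2.

no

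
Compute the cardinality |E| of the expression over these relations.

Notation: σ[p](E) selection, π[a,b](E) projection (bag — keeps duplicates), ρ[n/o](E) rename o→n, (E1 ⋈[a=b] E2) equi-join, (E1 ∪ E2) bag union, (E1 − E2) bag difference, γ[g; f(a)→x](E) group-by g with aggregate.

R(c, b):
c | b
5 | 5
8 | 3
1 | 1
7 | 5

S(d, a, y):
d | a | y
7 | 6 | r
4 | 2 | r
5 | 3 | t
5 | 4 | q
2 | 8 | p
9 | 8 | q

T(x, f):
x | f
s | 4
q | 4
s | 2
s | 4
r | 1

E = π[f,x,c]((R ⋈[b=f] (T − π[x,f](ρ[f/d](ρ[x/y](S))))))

Per-node cardinality:
  R → 4
  T → 5
  S → 6
  ρ[x/y](S) → 6
  ρ[f/d](ρ[x/y](S)) → 6
  π[x,f](ρ[f/d](ρ[x/y](S))) → 6
  (T − π[x,f](ρ[f/d](ρ[x/y](S)))) → 5
  (R ⋈[b=f] (T − π[x,f](ρ[f/d](ρ[x/y](S))))) → 1
  π[f,x,c]((R ⋈[b=f] (T − π[x,f](ρ[f/d](ρ[x/y](S)))))) → 1

|E| = 1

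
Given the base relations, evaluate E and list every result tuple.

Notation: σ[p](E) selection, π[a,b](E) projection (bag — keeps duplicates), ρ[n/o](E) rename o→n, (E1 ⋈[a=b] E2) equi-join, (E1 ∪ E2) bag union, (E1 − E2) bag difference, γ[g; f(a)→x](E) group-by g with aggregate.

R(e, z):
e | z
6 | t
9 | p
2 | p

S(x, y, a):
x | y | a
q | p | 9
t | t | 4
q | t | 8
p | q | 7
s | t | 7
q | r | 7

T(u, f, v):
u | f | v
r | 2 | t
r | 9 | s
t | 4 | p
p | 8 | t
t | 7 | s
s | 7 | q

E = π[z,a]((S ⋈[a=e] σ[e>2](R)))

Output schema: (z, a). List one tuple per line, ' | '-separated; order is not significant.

Row counts bottom-up:
  S → 6
  R → 3
  σ[e>2](R) → 2
  (S ⋈[a=e] σ[e>2](R)) → 1
  π[z,a]((S ⋈[a=e] σ[e>2](R))) → 1

== RESULT ==
z | a
p | 9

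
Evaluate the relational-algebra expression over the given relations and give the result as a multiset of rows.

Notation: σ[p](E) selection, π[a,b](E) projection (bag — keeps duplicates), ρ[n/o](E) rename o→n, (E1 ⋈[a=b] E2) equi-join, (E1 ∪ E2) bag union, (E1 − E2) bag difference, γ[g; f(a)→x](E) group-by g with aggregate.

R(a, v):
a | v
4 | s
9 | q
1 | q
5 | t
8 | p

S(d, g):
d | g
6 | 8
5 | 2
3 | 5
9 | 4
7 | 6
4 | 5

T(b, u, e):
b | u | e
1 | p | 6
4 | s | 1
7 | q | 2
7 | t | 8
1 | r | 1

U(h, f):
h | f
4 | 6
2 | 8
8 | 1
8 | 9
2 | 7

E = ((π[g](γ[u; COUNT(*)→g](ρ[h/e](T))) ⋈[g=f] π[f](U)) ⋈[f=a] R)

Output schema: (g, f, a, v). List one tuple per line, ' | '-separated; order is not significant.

Stepwise |·|:
  T → 5
  ρ[h/e](T) → 5
  γ[u; COUNT(*)→g](ρ[h/e](T)) → 5
  π[g](γ[u; COUNT(*)→g](ρ[h/e](T))) → 5
  U → 5
  π[f](U) → 5
  (π[g](γ[u; COUNT(*)→g](ρ[h/e](T))) ⋈[g=f] π[f](U)) → 5
  R → 5
  ((π[g](γ[u; COUNT(*)→g](ρ[h/e](T))) ⋈[g=f] π[f](U)) ⋈[f=a] R) → 5

== RESULT ==
g | f | a | v
1 | 1 | 1 | q
1 | 1 | 1 | q
1 | 1 | 1 | q
1 | 1 | 1 | q
1 | 1 | 1 | q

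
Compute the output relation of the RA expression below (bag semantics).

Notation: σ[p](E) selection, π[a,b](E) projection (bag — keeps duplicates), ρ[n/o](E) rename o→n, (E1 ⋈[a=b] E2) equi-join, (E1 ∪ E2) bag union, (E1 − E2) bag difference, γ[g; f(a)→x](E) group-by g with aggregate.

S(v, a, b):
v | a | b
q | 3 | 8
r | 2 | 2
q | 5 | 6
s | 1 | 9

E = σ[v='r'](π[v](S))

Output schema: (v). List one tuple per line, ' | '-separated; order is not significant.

Per-node cardinality:
  S → 4
  π[v](S) → 4
  σ[v='r'](π[v](S)) → 1

== RESULT ==
v
r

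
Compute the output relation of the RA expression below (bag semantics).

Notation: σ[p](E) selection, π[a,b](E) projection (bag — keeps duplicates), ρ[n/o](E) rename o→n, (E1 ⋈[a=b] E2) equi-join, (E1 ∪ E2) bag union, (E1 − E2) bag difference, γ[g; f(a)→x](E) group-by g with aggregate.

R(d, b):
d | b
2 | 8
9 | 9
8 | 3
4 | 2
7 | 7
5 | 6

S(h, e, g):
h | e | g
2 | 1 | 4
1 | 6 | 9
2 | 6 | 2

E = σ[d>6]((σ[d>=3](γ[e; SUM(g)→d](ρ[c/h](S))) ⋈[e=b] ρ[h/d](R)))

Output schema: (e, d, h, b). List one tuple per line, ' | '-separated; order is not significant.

Per-node cardinality:
  S → 3
  ρ[c/h](S) → 3
  γ[e; SUM(g)→d](ρ[c/h](S)) → 2
  σ[d>=3](γ[e; SUM(g)→d](ρ[c/h](S))) → 2
  R → 6
  ρ[h/d](R) → 6
  (σ[d>=3](γ[e; SUM(g)→d](ρ[c/h](S))) ⋈[e=b] ρ[h/d](R)) → 1
  σ[d>6]((σ[d>=3](γ[e; SUM(g)→d](ρ[c/h](S))) ⋈[e=b] ρ[h/d](R))) → 1

== RESULT ==
e | d | h | b
6 | 11 | 5 | 6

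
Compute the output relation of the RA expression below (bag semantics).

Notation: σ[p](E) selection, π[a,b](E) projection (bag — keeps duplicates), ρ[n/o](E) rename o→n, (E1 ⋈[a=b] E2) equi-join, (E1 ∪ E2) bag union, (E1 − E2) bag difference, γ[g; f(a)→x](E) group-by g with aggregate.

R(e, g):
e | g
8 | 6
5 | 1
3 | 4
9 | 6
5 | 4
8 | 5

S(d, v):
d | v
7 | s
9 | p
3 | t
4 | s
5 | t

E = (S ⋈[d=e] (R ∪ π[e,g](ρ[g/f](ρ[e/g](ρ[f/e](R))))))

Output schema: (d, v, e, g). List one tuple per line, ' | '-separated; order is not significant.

Stepwise |·|:
  S → 5
  R → 6
  R → 6
  ρ[f/e](R) → 6
  ρ[e/g](ρ[f/e](R)) → 6
  ρ[g/f](ρ[e/g](ρ[f/e](R))) → 6
  π[e,g](ρ[g/f](ρ[e/g](ρ[f/e](R)))) → 6
  (R ∪ π[e,g](ρ[g/f](ρ[e/g](ρ[f/e](R))))) → 12
  (S ⋈[d=e] (R ∪ π[e,g](ρ[g/f](ρ[e/g](ρ[f/e](R)))))) → 7

== RESULT ==
d | v | e | g
3 | t | 3 | 4
4 | s | 4 | 3
4 | s | 4 | 5
5 | t | 5 | 1
5 | t | 5 | 4
5 | t | 5 | 8
9 | p | 9 | 6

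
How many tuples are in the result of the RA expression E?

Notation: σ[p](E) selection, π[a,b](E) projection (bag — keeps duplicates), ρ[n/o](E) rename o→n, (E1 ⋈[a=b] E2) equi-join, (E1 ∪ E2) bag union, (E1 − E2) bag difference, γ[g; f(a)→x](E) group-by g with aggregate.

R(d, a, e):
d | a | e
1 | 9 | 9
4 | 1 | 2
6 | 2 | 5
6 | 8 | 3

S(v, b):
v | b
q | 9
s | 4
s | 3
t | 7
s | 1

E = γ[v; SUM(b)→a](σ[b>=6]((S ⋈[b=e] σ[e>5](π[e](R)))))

Stepwise |·|:
  S → 5
  R → 4
  π[e](R) → 4
  σ[e>5](π[e](R)) → 1
  (S ⋈[b=e] σ[e>5](π[e](R))) → 1
  σ[b>=6]((S ⋈[b=e] σ[e>5](π[e](R)))) → 1
  γ[v; SUM(b)→a](σ[b>=6]((S ⋈[b=e] σ[e>5](π[e](R))))) → 1

|E| = 1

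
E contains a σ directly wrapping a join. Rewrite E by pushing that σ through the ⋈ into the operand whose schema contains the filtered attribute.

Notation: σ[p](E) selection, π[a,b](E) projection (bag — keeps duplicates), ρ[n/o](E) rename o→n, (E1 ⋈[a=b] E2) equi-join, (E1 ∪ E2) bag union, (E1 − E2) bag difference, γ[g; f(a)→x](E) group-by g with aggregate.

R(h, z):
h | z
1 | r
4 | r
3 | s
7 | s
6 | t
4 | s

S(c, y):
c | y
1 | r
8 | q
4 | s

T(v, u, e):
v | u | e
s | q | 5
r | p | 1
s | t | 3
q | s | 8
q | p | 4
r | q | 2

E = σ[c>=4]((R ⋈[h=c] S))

σ filters on c, owned by the right side.
E' = (R ⋈[h=c] σ[c>=4](S))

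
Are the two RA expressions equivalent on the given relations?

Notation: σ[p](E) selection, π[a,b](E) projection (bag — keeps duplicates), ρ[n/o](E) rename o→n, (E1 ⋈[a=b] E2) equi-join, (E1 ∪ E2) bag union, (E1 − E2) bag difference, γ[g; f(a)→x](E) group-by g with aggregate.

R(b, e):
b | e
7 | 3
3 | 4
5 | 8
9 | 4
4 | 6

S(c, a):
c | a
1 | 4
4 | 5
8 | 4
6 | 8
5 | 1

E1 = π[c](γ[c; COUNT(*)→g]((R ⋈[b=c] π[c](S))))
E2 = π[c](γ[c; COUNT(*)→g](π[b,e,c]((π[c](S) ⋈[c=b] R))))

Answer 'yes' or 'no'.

E1 per-node cardinality:
  R → 5
  S → 5
  π[c](S) → 5
  (R ⋈[b=c] π[c](S)) → 2
  γ[c; COUNT(*)→g]((R ⋈[b=c] π[c](S))) → 2
  π[c](γ[c; COUNT(*)→g]((R ⋈[b=c] π[c](S)))) → 2
E2 per-node cardinality:
  S → 5
  π[c](S) → 5
  R → 5
  (π[c](S) ⋈[c=b] R) → 2
  π[b,e,c]((π[c](S) ⋈[c=b] R)) → 2
  γ[c; COUNT(*)→g](π[b,e,c]((π[c](S) ⋈[c=b] R))) → 2
  π[c](γ[c; COUNT(*)→g](π[b,e,c]((π[c](S) ⋈[c=b] R)))) → 2

E1 and E2 produce the same multiset:
c
4
5

yes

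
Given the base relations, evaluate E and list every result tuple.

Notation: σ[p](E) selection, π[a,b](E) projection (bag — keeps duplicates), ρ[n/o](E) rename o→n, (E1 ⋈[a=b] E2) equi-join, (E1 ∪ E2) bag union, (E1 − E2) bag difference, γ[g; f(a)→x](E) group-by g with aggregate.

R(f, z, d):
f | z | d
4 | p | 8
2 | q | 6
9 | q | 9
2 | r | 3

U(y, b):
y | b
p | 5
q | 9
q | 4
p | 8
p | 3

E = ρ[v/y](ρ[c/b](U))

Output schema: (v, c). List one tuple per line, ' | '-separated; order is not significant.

Subexpression sizes:
  U → 5
  ρ[c/b](U) → 5
  ρ[v/y](ρ[c/b](U)) → 5

== RESULT ==
v | c
p | 3
p | 5
p | 8
q | 4
q | 9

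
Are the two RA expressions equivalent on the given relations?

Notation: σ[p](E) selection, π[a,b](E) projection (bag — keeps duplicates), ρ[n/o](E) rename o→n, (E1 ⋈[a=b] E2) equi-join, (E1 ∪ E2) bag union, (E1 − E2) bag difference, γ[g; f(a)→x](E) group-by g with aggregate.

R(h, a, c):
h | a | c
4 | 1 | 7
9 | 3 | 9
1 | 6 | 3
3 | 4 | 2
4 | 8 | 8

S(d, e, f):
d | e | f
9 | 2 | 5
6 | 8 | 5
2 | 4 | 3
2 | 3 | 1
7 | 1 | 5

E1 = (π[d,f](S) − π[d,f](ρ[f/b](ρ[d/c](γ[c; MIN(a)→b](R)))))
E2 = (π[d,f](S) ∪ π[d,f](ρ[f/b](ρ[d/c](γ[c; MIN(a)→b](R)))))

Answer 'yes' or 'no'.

E1 stepwise |·|:
  S → 5
  π[d,f](S) → 5
  R → 5
  γ[c; MIN(a)→b](R) → 5
  ρ[d/c](γ[c; MIN(a)→b](R)) → 5
  ρ[f/b](ρ[d/c](γ[c; MIN(a)→b](R))) → 5
  π[d,f](ρ[f/b](ρ[d/c](γ[c; MIN(a)→b](R)))) → 5
  (π[d,f](S) − π[d,f](ρ[f/b](ρ[d/c](γ[c; MIN(a)→b](R))))) → 5
E2 stepwise |·|:
  S → 5
  π[d,f](S) → 5
  R → 5
  γ[c; MIN(a)→b](R) → 5
  ρ[d/c](γ[c; MIN(a)→b](R)) → 5
  ρ[f/b](ρ[d/c](γ[c; MIN(a)→b](R))) → 5
  π[d,f](ρ[f/b](ρ[d/c](γ[c; MIN(a)→b](R)))) → 5
  (π[d,f](S) ∪ π[d,f](ρ[f/b](ρ[d/c](γ[c; MIN(a)→b](R))))) → 10

E1 result:
d | f
2 | 1
2 | 3
6 | 5
7 | 5
9 | 5
E2 result:
d | f
2 | 1
2 | 3
2 | 4
3 | 6
6 | 5
7 | 1
7 | 5
8 | 8
9 | 3
9 | 5
Witness: (8, 8) appears 0× in E1 but 1× in E2.

no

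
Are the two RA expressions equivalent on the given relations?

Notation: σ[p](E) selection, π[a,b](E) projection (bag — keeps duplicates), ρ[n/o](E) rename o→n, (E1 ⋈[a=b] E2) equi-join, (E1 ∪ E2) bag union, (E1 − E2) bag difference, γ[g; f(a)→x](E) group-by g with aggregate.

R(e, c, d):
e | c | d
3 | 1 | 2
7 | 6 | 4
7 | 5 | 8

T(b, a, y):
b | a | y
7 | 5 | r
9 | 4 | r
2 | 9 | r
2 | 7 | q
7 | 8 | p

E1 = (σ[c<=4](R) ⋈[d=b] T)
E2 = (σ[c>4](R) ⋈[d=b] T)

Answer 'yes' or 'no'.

E1 row counts bottom-up:
  R → 3
  σ[c<=4](R) → 1
  T → 5
  (σ[c<=4](R) ⋈[d=b] T) → 2
E2 row counts bottom-up:
  R → 3
  σ[c>4](R) → 2
  T → 5
  (σ[c>4](R) ⋈[d=b] T) → 0

E1 result:
e | c | d | b | a | y
3 | 1 | 2 | 2 | 7 | q
3 | 1 | 2 | 2 | 9 | r
E2 result:
e | c | d | b | a | y
(0 rows)
Witness: (3, 1, 2, 2, 7, 'q') appears 1× in E1 but 0× in E2.

no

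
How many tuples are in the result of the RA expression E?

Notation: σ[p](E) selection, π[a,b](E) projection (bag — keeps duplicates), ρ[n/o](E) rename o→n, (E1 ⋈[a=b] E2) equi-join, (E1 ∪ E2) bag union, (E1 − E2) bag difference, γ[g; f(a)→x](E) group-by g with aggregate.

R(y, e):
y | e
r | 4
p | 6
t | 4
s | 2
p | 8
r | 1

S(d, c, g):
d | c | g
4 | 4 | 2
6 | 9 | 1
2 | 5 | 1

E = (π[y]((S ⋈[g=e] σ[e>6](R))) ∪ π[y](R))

Stepwise |·|:
  S → 3
  R → 6
  σ[e>6](R) → 1
  (S ⋈[g=e] σ[e>6](R)) → 0
  π[y]((S ⋈[g=e] σ[e>6](R))) → 0
  R → 6
  π[y](R) → 6
  (π[y]((S ⋈[g=e] σ[e>6](R))) ∪ π[y](R)) → 6

|E| = 6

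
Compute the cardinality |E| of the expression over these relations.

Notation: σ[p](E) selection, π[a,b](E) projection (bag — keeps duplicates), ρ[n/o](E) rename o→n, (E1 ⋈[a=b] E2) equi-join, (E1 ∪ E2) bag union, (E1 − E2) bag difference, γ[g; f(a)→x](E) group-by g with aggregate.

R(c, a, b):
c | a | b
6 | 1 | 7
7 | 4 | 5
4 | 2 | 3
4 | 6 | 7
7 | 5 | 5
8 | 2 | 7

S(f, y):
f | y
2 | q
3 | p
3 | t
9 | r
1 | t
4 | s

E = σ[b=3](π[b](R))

Stepwise |·|:
  R → 6
  π[b](R) → 6
  σ[b=3](π[b](R)) → 1

|E| = 1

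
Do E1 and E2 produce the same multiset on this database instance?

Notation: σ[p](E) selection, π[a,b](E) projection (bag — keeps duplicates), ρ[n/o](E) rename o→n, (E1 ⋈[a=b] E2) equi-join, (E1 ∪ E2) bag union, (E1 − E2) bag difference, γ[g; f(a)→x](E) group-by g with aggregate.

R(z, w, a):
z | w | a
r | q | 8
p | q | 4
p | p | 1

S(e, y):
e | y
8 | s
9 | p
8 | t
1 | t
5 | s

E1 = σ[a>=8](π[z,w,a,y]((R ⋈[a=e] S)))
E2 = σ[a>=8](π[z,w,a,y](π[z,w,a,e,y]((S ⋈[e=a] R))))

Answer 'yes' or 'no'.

E1 per-node cardinality:
  R → 3
  S → 5
  (R ⋈[a=e] S) → 3
  π[z,w,a,y]((R ⋈[a=e] S)) → 3
  σ[a>=8](π[z,w,a,y]((R ⋈[a=e] S))) → 2
E2 per-node cardinality:
  S → 5
  R → 3
  (S ⋈[e=a] R) → 3
  π[z,w,a,e,y]((S ⋈[e=a] R)) → 3
  π[z,w,a,y](π[z,w,a,e,y]((S ⋈[e=a] R))) → 3
  σ[a>=8](π[z,w,a,y](π[z,w,a,e,y]((S ⋈[e=a] R)))) → 2

E1 and E2 produce the same multiset:
z | w | a | y
r | q | 8 | s
r | q | 8 | t

yes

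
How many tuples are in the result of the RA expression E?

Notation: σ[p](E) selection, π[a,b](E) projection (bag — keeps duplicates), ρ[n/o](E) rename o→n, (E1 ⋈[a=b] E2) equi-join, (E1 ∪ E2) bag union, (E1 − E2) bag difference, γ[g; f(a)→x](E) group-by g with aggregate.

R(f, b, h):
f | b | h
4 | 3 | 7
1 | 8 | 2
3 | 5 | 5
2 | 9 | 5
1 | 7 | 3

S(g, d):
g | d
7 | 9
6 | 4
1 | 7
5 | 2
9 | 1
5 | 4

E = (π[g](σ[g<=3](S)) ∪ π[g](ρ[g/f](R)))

Subexpression sizes:
  S → 6
  σ[g<=3](S) → 1
  π[g](σ[g<=3](S)) → 1
  R → 5
  ρ[g/f](R) → 5
  π[g](ρ[g/f](R)) → 5
  (π[g](σ[g<=3](S)) ∪ π[g](ρ[g/f](R))) → 6

|E| = 6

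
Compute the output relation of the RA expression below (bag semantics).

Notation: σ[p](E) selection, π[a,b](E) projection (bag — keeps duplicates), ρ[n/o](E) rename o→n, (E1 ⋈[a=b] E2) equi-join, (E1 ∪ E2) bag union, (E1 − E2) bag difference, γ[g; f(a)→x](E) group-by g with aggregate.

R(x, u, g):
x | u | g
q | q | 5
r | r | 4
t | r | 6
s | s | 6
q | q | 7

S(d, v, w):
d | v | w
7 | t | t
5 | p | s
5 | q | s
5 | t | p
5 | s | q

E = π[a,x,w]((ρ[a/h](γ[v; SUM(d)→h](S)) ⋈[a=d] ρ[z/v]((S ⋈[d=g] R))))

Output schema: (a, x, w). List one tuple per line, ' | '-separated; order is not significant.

Row counts bottom-up:
  S → 5
  γ[v; SUM(d)→h](S) → 4
  ρ[a/h](γ[v; SUM(d)→h](S)) → 4
  S → 5
  R → 5
  (S ⋈[d=g] R) → 5
  ρ[z/v]((S ⋈[d=g] R)) → 5
  (ρ[a/h](γ[v; SUM(d)→h](S)) ⋈[a=d] ρ[z/v]((S ⋈[d=g] R))) → 12
  π[a,x,w]((ρ[a/h](γ[v; SUM(d)→h](S)) ⋈[a=d] ρ[z/v]((S ⋈[d=g] R)))) → 12

== RESULT ==
a | x | w
5 | q | p
5 | q | p
5 | q | p
5 | q | q
5 | q | q
5 | q | q
5 | q | s
5 | q | s
5 | q | s
5 | q | s
5 | q | s
5 | q | s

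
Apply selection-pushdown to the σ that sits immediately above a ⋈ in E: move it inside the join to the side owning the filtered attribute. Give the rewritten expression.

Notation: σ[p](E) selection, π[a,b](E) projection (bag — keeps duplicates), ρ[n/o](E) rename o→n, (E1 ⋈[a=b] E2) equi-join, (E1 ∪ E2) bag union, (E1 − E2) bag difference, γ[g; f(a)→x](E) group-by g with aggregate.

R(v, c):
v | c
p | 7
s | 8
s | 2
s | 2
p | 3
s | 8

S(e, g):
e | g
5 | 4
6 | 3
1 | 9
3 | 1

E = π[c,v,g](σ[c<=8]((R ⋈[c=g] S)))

σ filters on c, owned by the left side.
E' = π[c,v,g]((σ[c<=8](R) ⋈[c=g] S))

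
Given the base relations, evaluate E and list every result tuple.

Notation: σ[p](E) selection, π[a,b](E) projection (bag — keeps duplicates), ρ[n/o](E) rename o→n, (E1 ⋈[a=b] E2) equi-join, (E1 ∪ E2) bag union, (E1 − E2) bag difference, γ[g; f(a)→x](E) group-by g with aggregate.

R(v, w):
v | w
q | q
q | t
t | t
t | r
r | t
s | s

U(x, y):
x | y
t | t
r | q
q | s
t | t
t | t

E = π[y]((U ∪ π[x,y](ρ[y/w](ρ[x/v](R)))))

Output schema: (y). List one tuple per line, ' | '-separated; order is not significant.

Per-node cardinality:
  U → 5
  R → 6
  ρ[x/v](R) → 6
  ρ[y/w](ρ[x/v](R)) → 6
  π[x,y](ρ[y/w](ρ[x/v](R))) → 6
  (U ∪ π[x,y](ρ[y/w](ρ[x/v](R)))) → 11
  π[y]((U ∪ π[x,y](ρ[y/w](ρ[x/v](R))))) → 11

== RESULT ==
y
q
q
r
s
s
t
t
t
t
t
t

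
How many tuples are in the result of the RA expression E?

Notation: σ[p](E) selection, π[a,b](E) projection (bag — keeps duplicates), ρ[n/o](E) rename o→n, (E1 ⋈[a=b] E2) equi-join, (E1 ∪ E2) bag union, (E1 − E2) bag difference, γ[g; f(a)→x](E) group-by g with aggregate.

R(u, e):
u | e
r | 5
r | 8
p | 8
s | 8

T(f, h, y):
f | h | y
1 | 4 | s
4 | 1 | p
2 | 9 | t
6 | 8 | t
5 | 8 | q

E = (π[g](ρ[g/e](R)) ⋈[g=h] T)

Stepwise |·|:
  R → 4
  ρ[g/e](R) → 4
  π[g](ρ[g/e](R)) → 4
  T → 5
  (π[g](ρ[g/e](R)) ⋈[g=h] T) → 6

|E| = 6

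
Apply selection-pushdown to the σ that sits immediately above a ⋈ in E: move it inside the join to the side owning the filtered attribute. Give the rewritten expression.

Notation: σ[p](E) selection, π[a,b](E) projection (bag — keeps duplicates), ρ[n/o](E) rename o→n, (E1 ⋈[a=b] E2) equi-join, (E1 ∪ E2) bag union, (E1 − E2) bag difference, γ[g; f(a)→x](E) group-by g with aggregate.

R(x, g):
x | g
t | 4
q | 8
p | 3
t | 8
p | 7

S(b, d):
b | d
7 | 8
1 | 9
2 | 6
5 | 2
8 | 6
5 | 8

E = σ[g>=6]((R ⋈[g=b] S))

σ filters on g, owned by the left side.
E' = (σ[g>=6](R) ⋈[g=b] S)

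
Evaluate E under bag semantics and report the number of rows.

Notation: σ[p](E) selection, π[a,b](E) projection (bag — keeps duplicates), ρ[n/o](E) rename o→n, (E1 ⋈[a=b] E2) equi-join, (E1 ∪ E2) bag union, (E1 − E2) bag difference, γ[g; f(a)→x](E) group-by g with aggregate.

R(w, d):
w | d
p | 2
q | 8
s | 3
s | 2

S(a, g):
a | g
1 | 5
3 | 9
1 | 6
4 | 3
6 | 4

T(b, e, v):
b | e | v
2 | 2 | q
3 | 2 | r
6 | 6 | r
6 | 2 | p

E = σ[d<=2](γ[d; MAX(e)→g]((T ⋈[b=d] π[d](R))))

Row counts bottom-up:
  T → 4
  R → 4
  π[d](R) → 4
  (T ⋈[b=d] π[d](R)) → 3
  γ[d; MAX(e)→g]((T ⋈[b=d] π[d](R))) → 2
  σ[d<=2](γ[d; MAX(e)→g]((T ⋈[b=d] π[d](R)))) → 1

|E| = 1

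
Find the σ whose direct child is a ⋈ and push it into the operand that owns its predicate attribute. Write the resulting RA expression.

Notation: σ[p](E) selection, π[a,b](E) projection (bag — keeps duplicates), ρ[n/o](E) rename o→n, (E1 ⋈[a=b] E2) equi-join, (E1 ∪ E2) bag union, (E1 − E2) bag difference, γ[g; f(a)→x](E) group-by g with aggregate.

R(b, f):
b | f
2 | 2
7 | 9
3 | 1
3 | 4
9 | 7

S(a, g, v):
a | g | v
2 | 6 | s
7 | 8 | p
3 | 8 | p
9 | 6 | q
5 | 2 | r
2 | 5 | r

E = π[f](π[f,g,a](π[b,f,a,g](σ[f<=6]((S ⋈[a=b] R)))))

σ filters on f, owned by the right side.
E' = π[f](π[f,g,a](π[b,f,a,g]((S ⋈[a=b] σ[f<=6](R)))))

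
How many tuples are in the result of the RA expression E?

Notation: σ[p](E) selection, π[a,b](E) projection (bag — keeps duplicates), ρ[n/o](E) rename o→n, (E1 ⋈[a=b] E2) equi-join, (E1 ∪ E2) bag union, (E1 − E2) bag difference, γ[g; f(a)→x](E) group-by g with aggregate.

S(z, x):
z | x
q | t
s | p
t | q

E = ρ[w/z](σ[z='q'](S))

Stepwise |·|:
  S → 3
  σ[z='q'](S) → 1
  ρ[w/z](σ[z='q'](S)) → 1

|E| = 1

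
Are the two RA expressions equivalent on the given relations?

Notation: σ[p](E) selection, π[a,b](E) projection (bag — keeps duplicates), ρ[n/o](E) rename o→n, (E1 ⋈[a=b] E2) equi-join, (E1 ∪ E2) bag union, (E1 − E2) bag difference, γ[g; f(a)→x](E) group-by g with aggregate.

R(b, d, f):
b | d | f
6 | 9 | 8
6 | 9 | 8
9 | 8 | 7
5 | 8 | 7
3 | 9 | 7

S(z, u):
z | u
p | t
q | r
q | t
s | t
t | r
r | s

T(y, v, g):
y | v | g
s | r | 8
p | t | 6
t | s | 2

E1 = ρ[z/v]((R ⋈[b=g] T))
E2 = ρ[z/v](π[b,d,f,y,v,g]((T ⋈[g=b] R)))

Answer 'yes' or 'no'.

E1 stepwise |·|:
  R → 5
  T → 3
  (R ⋈[b=g] T) → 2
  ρ[z/v]((R ⋈[b=g] T)) → 2
E2 stepwise |·|:
  T → 3
  R → 5
  (T ⋈[g=b] R) → 2
  π[b,d,f,y,v,g]((T ⋈[g=b] R)) → 2
  ρ[z/v](π[b,d,f,y,v,g]((T ⋈[g=b] R))) → 2

E1 and E2 produce the same multiset:
b | d | f | y | z | g
6 | 9 | 8 | p | t | 6
6 | 9 | 8 | p | t | 6

yes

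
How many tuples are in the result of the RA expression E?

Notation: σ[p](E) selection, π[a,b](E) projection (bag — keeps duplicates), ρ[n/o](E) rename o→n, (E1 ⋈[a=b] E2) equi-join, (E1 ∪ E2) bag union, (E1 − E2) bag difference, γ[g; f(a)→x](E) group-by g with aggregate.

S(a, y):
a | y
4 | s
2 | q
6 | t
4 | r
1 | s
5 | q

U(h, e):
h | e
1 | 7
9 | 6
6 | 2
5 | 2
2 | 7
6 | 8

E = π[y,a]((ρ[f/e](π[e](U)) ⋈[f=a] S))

Stepwise |·|:
  U → 6
  π[e](U) → 6
  ρ[f/e](π[e](U)) → 6
  S → 6
  (ρ[f/e](π[e](U)) ⋈[f=a] S) → 3
  π[y,a]((ρ[f/e](π[e](U)) ⋈[f=a] S)) → 3

|E| = 3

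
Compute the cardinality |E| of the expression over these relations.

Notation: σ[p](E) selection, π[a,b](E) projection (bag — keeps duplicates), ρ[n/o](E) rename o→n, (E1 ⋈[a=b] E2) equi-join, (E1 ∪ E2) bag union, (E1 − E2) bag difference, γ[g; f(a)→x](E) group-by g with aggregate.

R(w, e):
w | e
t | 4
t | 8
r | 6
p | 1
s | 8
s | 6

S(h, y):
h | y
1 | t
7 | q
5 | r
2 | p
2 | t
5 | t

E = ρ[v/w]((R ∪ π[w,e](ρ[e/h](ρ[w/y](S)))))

Row counts bottom-up:
  R → 6
  S → 6
  ρ[w/y](S) → 6
  ρ[e/h](ρ[w/y](S)) → 6
  π[w,e](ρ[e/h](ρ[w/y](S))) → 6
  (R ∪ π[w,e](ρ[e/h](ρ[w/y](S)))) → 12
  ρ[v/w]((R ∪ π[w,e](ρ[e/h](ρ[w/y](S))))) → 12

|E| = 12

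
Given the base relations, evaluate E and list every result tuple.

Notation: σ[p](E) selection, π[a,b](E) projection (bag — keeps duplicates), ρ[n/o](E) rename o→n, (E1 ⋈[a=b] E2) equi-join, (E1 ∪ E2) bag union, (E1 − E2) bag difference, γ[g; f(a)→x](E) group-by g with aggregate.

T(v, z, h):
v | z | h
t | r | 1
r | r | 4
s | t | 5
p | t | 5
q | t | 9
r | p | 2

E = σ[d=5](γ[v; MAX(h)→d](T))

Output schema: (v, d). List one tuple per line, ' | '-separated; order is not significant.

Row counts bottom-up:
  T → 6
  γ[v; MAX(h)→d](T) → 5
  σ[d=5](γ[v; MAX(h)→d](T)) → 2

== RESULT ==
v | d
p | 5
s | 5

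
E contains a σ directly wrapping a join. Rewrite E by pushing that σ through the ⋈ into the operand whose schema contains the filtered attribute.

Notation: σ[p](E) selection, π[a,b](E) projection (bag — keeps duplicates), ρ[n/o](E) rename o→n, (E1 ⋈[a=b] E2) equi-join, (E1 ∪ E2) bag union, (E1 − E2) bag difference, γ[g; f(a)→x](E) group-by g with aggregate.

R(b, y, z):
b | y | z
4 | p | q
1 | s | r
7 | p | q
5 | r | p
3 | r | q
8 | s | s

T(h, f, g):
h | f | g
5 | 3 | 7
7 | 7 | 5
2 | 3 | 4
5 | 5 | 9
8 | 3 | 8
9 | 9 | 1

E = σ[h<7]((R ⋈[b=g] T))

σ filters on h, owned by the right side.
E' = (R ⋈[b=g] σ[h<7](T))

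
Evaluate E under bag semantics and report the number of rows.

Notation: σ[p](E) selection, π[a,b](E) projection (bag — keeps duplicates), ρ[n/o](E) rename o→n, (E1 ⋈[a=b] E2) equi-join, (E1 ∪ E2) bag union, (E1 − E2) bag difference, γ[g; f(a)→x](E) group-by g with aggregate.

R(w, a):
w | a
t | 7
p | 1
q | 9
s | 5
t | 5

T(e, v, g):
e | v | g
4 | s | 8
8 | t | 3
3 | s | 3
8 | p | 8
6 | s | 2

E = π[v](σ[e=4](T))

Per-node cardinality:
  T → 5
  σ[e=4](T) → 1
  π[v](σ[e=4](T)) → 1

|E| = 1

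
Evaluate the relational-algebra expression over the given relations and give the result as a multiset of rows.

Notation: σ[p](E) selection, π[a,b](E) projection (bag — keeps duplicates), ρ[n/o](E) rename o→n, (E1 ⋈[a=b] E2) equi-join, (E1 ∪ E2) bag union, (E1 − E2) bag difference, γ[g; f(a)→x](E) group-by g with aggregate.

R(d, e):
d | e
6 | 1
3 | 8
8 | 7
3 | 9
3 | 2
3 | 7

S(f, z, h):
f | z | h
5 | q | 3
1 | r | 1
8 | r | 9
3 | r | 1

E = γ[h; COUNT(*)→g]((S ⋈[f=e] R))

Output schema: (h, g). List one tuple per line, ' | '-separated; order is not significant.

Subexpression sizes:
  S → 4
  R → 6
  (S ⋈[f=e] R) → 2
  γ[h; COUNT(*)→g]((S ⋈[f=e] R)) → 2

== RESULT ==
h | g
1 | 1
9 | 1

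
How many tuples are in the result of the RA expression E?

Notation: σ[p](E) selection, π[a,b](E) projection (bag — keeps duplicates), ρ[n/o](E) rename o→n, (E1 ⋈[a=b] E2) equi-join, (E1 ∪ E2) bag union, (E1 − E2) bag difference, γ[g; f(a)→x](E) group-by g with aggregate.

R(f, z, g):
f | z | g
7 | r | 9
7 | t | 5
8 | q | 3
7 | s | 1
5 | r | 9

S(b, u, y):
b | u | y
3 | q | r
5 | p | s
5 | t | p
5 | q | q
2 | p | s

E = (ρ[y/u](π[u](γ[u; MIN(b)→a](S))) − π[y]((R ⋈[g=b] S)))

Subexpression sizes:
  S → 5
  γ[u; MIN(b)→a](S) → 3
  π[u](γ[u; MIN(b)→a](S)) → 3
  ρ[y/u](π[u](γ[u; MIN(b)→a](S))) → 3
  R → 5
  S → 5
  (R ⋈[g=b] S) → 4
  π[y]((R ⋈[g=b] S)) → 4
  (ρ[y/u](π[u](γ[u; MIN(b)→a](S))) − π[y]((R ⋈[g=b] S))) → 1

|E| = 1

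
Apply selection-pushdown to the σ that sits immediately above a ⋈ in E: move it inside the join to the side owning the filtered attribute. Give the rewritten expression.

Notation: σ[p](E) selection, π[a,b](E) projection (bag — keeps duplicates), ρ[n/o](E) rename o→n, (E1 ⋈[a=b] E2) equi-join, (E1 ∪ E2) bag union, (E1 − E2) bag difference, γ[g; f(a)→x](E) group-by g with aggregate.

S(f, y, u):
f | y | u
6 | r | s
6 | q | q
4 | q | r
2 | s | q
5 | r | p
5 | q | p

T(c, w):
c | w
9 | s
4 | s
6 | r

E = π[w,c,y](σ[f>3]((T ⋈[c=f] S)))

σ filters on f, owned by the right side.
E' = π[w,c,y]((T ⋈[c=f] σ[f>3](S)))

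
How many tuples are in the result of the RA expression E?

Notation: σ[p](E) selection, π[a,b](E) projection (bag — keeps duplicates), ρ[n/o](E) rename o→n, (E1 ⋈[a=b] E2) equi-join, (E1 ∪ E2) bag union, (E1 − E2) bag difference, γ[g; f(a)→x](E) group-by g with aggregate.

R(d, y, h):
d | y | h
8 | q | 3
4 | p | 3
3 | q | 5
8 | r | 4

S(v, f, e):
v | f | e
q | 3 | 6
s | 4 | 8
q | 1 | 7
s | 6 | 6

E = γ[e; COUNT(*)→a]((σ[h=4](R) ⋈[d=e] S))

Row counts bottom-up:
  R → 4
  σ[h=4](R) → 1
  S → 4
  (σ[h=4](R) ⋈[d=e] S) → 1
  γ[e; COUNT(*)→a]((σ[h=4](R) ⋈[d=e] S)) → 1

|E| = 1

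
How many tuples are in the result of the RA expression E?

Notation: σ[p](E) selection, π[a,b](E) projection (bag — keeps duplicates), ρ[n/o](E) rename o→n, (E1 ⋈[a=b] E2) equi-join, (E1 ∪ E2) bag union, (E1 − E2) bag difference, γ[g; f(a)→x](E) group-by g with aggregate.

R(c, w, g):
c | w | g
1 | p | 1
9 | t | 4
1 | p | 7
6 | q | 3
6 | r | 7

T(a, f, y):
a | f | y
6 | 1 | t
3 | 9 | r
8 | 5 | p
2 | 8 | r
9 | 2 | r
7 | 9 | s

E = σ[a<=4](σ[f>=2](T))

Per-node cardinality:
  T → 6
  σ[f>=2](T) → 5
  σ[a<=4](σ[f>=2](T)) → 2

|E| = 2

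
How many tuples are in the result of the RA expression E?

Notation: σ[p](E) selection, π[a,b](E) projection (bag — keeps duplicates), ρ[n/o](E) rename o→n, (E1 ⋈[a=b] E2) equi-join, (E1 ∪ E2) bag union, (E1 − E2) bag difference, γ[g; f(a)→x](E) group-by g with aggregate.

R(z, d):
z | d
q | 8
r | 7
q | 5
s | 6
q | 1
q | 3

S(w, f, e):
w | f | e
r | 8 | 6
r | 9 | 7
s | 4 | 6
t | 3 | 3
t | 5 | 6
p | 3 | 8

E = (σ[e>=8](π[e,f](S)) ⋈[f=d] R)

Row counts bottom-up:
  S → 6
  π[e,f](S) → 6
  σ[e>=8](π[e,f](S)) → 1
  R → 6
  (σ[e>=8](π[e,f](S)) ⋈[f=d] R) → 1

|E| = 1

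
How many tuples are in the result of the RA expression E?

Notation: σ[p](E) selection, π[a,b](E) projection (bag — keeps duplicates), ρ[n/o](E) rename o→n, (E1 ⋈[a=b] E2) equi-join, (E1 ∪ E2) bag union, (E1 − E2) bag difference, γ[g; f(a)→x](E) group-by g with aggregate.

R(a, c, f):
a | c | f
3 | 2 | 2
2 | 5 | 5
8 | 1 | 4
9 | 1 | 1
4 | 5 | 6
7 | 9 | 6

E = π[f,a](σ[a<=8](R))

Stepwise |·|:
  R → 6
  σ[a<=8](R) → 5
  π[f,a](σ[a<=8](R)) → 5

|E| = 5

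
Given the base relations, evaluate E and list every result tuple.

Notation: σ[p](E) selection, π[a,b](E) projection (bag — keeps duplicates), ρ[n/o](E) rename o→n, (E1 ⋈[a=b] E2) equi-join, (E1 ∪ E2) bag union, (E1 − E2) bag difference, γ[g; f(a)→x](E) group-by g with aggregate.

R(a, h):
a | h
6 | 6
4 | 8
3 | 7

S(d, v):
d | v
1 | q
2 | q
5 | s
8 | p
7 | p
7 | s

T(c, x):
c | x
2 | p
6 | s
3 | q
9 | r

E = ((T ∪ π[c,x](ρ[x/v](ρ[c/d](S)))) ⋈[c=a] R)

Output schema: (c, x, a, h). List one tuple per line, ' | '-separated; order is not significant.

Stepwise |·|:
  T → 4
  S → 6
  ρ[c/d](S) → 6
  ρ[x/v](ρ[c/d](S)) → 6
  π[c,x](ρ[x/v](ρ[c/d](S))) → 6
  (T ∪ π[c,x](ρ[x/v](ρ[c/d](S)))) → 10
  R → 3
  ((T ∪ π[c,x](ρ[x/v](ρ[c/d](S)))) ⋈[c=a] R) → 2

== RESULT ==
c | x | a | h
3 | q | 3 | 7
6 | s | 6 | 6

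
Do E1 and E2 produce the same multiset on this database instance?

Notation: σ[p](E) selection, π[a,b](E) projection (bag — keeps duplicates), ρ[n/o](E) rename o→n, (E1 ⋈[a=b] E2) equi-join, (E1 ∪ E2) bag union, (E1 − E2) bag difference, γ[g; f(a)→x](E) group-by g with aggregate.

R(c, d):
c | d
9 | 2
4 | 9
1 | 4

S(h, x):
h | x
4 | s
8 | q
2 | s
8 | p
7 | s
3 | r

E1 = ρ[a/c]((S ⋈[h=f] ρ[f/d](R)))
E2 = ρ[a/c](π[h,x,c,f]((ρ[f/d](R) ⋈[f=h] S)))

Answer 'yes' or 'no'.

E1 row counts bottom-up:
  S → 6
  R → 3
  ρ[f/d](R) → 3
  (S ⋈[h=f] ρ[f/d](R)) → 2
  ρ[a/c]((S ⋈[h=f] ρ[f/d](R))) → 2
E2 row counts bottom-up:
  R → 3
  ρ[f/d](R) → 3
  S → 6
  (ρ[f/d](R) ⋈[f=h] S) → 2
  π[h,x,c,f]((ρ[f/d](R) ⋈[f=h] S)) → 2
  ρ[a/c](π[h,x,c,f]((ρ[f/d](R) ⋈[f=h] S))) → 2

E1 and E2 produce the same multiset:
h | x | a | f
2 | s | 9 | 2
4 | s | 1 | 4

yes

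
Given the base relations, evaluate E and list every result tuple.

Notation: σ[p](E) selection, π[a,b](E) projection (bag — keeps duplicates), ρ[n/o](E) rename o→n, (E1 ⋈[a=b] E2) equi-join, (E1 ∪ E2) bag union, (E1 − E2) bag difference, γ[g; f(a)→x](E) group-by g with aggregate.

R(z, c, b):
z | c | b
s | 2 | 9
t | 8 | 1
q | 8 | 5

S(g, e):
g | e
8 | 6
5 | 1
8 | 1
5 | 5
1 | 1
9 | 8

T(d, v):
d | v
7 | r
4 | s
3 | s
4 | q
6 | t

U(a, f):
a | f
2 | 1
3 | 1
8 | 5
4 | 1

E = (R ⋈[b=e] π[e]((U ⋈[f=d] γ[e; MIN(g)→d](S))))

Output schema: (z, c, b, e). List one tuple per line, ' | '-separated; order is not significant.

Per-node cardinality:
  R → 3
  U → 4
  S → 6
  γ[e; MIN(g)→d](S) → 4
  (U ⋈[f=d] γ[e; MIN(g)→d](S)) → 4
  π[e]((U ⋈[f=d] γ[e; MIN(g)→d](S))) → 4
  (R ⋈[b=e] π[e]((U ⋈[f=d] γ[e; MIN(g)→d](S)))) → 4

== RESULT ==
z | c | b | e
q | 8 | 5 | 5
t | 8 | 1 | 1
t | 8 | 1 | 1
t | 8 | 1 | 1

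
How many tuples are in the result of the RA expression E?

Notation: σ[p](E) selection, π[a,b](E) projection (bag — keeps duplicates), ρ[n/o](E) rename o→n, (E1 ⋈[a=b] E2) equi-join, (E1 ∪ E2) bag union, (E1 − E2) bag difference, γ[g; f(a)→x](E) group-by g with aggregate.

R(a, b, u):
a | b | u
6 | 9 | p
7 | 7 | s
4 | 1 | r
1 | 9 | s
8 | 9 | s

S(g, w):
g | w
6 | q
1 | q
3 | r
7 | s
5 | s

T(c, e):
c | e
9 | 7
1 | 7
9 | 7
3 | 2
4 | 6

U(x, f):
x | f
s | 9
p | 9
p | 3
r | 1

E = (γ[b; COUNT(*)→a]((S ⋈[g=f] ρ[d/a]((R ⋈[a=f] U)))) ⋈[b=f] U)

Subexpression sizes:
  S → 5
  R → 5
  U → 4
  (R ⋈[a=f] U) → 1
  ρ[d/a]((R ⋈[a=f] U)) → 1
  (S ⋈[g=f] ρ[d/a]((R ⋈[a=f] U))) → 1
  γ[b; COUNT(*)→a]((S ⋈[g=f] ρ[d/a]((R ⋈[a=f] U)))) → 1
  U → 4
  (γ[b; COUNT(*)→a]((S ⋈[g=f] ρ[d/a]((R ⋈[a=f] U)))) ⋈[b=f] U) → 2

|E| = 2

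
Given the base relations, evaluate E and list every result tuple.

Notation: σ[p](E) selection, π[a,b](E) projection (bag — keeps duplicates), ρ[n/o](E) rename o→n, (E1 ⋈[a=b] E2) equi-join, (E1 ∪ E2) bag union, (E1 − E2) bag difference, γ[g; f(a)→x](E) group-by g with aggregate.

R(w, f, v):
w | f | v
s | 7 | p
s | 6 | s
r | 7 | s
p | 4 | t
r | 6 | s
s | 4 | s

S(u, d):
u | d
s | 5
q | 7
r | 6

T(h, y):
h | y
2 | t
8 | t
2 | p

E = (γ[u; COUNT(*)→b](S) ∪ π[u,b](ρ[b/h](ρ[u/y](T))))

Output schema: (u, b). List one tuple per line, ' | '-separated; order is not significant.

Stepwise |·|:
  S → 3
  γ[u; COUNT(*)→b](S) → 3
  T → 3
  ρ[u/y](T) → 3
  ρ[b/h](ρ[u/y](T)) → 3
  π[u,b](ρ[b/h](ρ[u/y](T))) → 3
  (γ[u; COUNT(*)→b](S) ∪ π[u,b](ρ[b/h](ρ[u/y](T)))) → 6

== RESULT ==
u | b
p | 2
q | 1
r | 1
s | 1
t | 2
t | 8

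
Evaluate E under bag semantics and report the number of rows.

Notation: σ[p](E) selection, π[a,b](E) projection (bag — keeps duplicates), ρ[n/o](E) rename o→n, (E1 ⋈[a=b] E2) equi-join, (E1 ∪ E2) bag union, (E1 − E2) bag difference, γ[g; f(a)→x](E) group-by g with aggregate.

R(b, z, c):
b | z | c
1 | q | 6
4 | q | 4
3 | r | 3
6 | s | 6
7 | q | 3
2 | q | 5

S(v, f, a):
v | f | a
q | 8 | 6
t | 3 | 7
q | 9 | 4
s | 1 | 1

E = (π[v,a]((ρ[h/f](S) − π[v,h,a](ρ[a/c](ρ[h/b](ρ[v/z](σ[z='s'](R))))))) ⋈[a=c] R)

Subexpression sizes:
  S → 4
  ρ[h/f](S) → 4
  R → 6
  σ[z='s'](R) → 1
  ρ[v/z](σ[z='s'](R)) → 1
  ρ[h/b](ρ[v/z](σ[z='s'](R))) → 1
  ρ[a/c](ρ[h/b](ρ[v/z](σ[z='s'](R)))) → 1
  π[v,h,a](ρ[a/c](ρ[h/b](ρ[v/z](σ[z='s'](R))))) → 1
  (ρ[h/f](S) − π[v,h,a](ρ[a/c](ρ[h/b](ρ[v/z](σ[z='s'](R)))))) → 4
  π[v,a]((ρ[h/f](S) − π[v,h,a](ρ[a/c](ρ[h/b](ρ[v/z](σ[z='s'](R))))))) → 4
  R → 6
  (π[v,a]((ρ[h/f](S) − π[v,h,a](ρ[a/c](ρ[h/b](ρ[v/z](σ[z='s'](R))))))) ⋈[a=c] R) → 3

|E| = 3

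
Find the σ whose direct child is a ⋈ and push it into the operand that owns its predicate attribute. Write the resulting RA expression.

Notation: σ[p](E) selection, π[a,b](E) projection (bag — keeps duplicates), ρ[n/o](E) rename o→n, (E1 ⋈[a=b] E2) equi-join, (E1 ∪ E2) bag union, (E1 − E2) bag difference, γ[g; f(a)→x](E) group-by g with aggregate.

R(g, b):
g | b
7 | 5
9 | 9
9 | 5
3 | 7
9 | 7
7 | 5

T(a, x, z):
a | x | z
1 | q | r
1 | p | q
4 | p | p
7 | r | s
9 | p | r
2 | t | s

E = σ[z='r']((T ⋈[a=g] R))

σ filters on z, owned by the left side.
E' = (σ[z='r'](T) ⋈[a=g] R)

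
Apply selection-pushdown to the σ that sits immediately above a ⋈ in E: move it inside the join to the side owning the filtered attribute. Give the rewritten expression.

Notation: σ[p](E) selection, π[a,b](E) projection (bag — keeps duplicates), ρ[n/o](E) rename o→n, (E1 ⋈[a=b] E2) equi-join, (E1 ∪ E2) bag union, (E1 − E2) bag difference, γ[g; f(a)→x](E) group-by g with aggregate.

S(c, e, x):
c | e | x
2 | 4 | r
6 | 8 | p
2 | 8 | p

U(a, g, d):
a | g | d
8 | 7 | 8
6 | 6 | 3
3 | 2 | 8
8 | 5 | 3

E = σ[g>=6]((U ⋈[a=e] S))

σ filters on g, owned by the left side.
E' = (σ[g>=6](U) ⋈[a=e] S)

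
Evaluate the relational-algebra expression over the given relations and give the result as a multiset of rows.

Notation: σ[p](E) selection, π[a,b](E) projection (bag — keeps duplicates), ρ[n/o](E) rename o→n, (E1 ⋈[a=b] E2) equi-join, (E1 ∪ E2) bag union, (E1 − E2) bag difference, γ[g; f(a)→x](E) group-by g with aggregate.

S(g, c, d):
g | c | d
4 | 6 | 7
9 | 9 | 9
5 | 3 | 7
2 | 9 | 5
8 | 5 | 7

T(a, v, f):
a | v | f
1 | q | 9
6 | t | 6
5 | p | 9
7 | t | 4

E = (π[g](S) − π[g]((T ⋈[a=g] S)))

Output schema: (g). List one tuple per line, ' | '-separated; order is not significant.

Per-node cardinality:
  S → 5
  π[g](S) → 5
  T → 4
  S → 5
  (T ⋈[a=g] S) → 1
  π[g]((T ⋈[a=g] S)) → 1
  (π[g](S) − π[g]((T ⋈[a=g] S))) → 4

== RESULT ==
g
2
4
8
9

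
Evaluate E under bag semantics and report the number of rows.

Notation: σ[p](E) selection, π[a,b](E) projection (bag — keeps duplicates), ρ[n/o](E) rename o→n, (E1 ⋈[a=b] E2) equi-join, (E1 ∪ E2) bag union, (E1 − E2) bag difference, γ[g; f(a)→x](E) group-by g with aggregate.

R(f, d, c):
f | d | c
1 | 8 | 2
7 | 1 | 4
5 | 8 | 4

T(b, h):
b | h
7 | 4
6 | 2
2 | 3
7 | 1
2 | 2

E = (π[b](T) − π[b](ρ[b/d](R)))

Subexpression sizes:
  T → 5
  π[b](T) → 5
  R → 3
  ρ[b/d](R) → 3
  π[b](ρ[b/d](R)) → 3
  (π[b](T) − π[b](ρ[b/d](R))) → 5

|E| = 5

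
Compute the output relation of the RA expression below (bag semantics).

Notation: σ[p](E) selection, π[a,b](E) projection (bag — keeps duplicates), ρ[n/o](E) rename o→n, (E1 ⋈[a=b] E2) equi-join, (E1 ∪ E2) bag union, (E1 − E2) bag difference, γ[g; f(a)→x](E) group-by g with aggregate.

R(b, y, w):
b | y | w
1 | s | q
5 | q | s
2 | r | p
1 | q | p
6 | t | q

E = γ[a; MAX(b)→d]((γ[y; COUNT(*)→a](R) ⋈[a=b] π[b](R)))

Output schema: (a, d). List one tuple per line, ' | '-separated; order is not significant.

Row counts bottom-up:
  R → 5
  γ[y; COUNT(*)→a](R) → 4
  R → 5
  π[b](R) → 5
  (γ[y; COUNT(*)→a](R) ⋈[a=b] π[b](R)) → 7
  γ[a; MAX(b)→d]((γ[y; COUNT(*)→a](R) ⋈[a=b] π[b](R))) → 2

== RESULT ==
a | d
1 | 1
2 | 2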